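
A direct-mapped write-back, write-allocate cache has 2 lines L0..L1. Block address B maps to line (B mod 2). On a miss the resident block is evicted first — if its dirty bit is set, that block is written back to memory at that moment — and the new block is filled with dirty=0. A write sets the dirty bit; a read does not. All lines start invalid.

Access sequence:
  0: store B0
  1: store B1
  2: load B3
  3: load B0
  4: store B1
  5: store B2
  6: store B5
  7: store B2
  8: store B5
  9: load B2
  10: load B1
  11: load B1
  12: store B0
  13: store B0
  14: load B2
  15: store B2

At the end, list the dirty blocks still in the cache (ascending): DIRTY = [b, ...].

  0 | W B0 → L0 miss [D]
  1 | W B1 → L1 miss [D]
  2 | R B3 → L1 miss wb→B1 [-]
  3 | R B0 → L0 hit [D]
  4 | W B1 → L1 miss [D]
  5 | W B2 → L0 miss wb→B0 [D]
  6 | W B5 → L1 miss wb→B1 [D]
  7 | W B2 → L0 hit [D]
  8 | W B5 → L1 hit [D]
  9 | R B2 → L0 hit [D]
  10 | R B1 → L1 miss wb→B5 [-]
  11 | R B1 → L1 hit [-]
  12 | W B0 → L0 miss wb→B2 [D]
  13 | W B0 → L0 hit [D]
  14 | R B2 → L0 miss wb→B0 [-]
  15 | W B2 → L0 hit [D]

DIRTY = [2]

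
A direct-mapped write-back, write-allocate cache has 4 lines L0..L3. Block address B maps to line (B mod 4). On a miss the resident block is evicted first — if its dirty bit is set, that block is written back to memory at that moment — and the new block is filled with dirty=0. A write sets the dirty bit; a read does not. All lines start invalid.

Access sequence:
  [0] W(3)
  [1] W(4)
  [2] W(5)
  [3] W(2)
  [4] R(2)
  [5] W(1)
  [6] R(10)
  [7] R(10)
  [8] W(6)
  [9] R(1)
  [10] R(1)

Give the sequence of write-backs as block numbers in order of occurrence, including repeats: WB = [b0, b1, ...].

WB = [5, 2]

0: W B3 → L3 miss [D]
1: W B4 → L0 miss [D]
2: W B5 → L1 miss [D]
3: W B2 → L2 miss [D]
4: R B2 → L2 hit [D]
5: W B1 → L1 miss wb→B5 [D]
6: R B10 → L2 miss wb→B2 [-]
7: R B10 → L2 hit [-]
8: W B6 → L2 miss [D]
9: R B1 → L1 hit [D]
10: R B1 → L1 hit [D]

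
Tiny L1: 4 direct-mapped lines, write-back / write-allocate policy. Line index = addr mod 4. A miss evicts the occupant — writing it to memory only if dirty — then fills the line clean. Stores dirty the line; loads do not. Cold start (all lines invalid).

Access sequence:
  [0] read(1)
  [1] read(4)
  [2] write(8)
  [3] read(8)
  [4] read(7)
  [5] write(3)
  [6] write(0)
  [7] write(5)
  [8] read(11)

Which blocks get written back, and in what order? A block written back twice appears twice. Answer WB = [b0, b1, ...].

0: R B1 → L1 miss [-]
1: R B4 → L0 miss [-]
2: W B8 → L0 miss [D]
3: R B8 → L0 hit [D]
4: R B7 → L3 miss [-]
5: W B3 → L3 miss [D]
6: W B0 → L0 miss wb→B8 [D]
7: W B5 → L1 miss [D]
8: R B11 → L3 miss wb→B3 [-]

WB = [8, 3]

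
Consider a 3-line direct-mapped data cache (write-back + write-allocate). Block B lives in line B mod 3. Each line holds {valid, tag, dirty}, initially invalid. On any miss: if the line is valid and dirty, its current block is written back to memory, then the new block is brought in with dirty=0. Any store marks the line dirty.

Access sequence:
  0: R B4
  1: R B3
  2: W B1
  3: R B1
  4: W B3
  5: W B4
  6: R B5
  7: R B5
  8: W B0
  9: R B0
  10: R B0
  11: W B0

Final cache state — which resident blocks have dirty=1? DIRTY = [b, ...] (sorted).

0: R B4 -> L1 miss  d=-]
1: R B3 -> L0 miss  d=-]
2: W B1 -> L1 miss  d=D]
3: R B1 -> L1 hit  d=D]
4: W B3 -> L0 hit  d=D]
5: W B4 -> L1 miss wb->B1  d=D]
6: R B5 -> L2 miss  d=-]
7: R B5 -> L2 hit  d=-]
8: W B0 -> L0 miss wb->B3  d=D]
9: R B0 -> L0 hit  d=D]
10: R B0 -> L0 hit  d=D]
11: W B0 -> L0 hit  d=D]

DIRTY = [0, 4]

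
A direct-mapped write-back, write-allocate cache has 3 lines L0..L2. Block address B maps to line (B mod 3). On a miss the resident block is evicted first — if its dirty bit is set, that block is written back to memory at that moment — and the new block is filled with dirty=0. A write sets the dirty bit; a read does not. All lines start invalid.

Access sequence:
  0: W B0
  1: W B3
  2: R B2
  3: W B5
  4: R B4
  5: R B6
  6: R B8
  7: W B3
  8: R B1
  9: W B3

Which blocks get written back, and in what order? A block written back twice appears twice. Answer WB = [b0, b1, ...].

0: W B0 → L0 miss [D]
1: W B3 → L0 miss wb→B0 [D]
2: R B2 → L2 miss [-]
3: W B5 → L2 miss [D]
4: R B4 → L1 miss [-]
5: R B6 → L0 miss wb→B3 [-]
6: R B8 → L2 miss wb→B5 [-]
7: W B3 → L0 miss [D]
8: R B1 → L1 miss [-]
9: W B3 → L0 hit [D]

WB = [0, 3, 5]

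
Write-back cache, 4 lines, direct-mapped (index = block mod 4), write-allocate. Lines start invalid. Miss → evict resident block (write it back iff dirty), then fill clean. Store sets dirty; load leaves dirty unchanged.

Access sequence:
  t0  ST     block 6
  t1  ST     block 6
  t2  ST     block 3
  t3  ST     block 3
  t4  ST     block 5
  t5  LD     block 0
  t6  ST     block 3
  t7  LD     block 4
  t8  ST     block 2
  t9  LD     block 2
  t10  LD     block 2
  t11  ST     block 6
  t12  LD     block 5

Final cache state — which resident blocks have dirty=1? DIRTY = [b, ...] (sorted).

DIRTY = [3, 5, 6]

0: W B6 → L2 miss [D]
1: W B6 → L2 hit [D]
2: W B3 → L3 miss [D]
3: W B3 → L3 hit [D]
4: W B5 → L1 miss [D]
5: R B0 → L0 miss [-]
6: W B3 → L3 hit [D]
7: R B4 → L0 miss [-]
8: W B2 → L2 miss wb→B6 [D]
9: R B2 → L2 hit [D]
10: R B2 → L2 hit [D]
11: W B6 → L2 miss wb→B2 [D]
12: R B5 → L1 hit [D]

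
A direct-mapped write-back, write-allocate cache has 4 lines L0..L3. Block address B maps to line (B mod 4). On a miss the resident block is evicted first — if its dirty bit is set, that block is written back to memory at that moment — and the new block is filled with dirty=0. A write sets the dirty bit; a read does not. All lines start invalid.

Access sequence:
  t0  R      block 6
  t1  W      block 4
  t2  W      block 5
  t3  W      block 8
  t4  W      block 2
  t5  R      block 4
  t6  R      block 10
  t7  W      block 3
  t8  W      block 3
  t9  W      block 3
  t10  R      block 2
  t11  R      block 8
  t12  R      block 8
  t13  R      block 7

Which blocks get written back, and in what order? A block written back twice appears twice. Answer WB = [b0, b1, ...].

  0 | R B6 → L2 miss [-]
  1 | W B4 → L0 miss [D]
  2 | W B5 → L1 miss [D]
  3 | W B8 → L0 miss wb→B4 [D]
  4 | W B2 → L2 miss [D]
  5 | R B4 → L0 miss wb→B8 [-]
  6 | R B10 → L2 miss wb→B2 [-]
  7 | W B3 → L3 miss [D]
  8 | W B3 → L3 hit [D]
  9 | W B3 → L3 hit [D]
  10 | R B2 → L2 miss [-]
  11 | R B8 → L0 miss [-]
  12 | R B8 → L0 hit [-]
  13 | R B7 → L3 miss wb→B3 [-]

WB = [4, 8, 2, 3]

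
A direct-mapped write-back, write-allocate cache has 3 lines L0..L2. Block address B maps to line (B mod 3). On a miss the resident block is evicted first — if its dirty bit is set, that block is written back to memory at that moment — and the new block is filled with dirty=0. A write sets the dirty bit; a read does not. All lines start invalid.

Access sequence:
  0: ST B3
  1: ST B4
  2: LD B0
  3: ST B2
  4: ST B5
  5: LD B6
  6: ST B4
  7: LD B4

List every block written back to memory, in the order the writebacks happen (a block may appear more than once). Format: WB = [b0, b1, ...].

0: W B3 -> L0 miss  d=D]
1: W B4 -> L1 miss  d=D]
2: R B0 -> L0 miss wb->B3  d=-]
3: W B2 -> L2 miss  d=D]
4: W B5 -> L2 miss wb->B2  d=D]
5: R B6 -> L0 miss  d=-]
6: W B4 -> L1 hit  d=D]
7: R B4 -> L1 hit  d=D]

WB = [3, 2]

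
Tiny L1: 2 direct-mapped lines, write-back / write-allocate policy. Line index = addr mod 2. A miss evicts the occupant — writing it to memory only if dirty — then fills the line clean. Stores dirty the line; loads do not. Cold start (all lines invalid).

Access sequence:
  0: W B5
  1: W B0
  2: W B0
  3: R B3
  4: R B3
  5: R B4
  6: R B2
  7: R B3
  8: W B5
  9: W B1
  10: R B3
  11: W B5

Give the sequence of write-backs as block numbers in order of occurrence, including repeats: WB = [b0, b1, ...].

WB = [5, 0, 5, 1]

0: W B5 -> L1 miss  d=D]
1: W B0 -> L0 miss  d=D]
2: W B0 -> L0 hit  d=D]
3: R B3 -> L1 miss wb->B5  d=-]
4: R B3 -> L1 hit  d=-]
5: R B4 -> L0 miss wb->B0  d=-]
6: R B2 -> L0 miss  d=-]
7: R B3 -> L1 hit  d=-]
8: W B5 -> L1 miss  d=D]
9: W B1 -> L1 miss wb->B5  d=D]
10: R B3 -> L1 miss wb->B1  d=-]
11: W B5 -> L1 miss  d=D]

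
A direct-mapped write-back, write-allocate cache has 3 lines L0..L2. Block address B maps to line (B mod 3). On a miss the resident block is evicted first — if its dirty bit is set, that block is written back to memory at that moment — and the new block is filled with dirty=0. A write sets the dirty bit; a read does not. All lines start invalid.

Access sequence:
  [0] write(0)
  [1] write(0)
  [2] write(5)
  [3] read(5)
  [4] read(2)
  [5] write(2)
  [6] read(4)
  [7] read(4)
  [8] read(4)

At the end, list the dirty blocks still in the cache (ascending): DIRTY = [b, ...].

DIRTY = [0, 2]

  0 | W B0 → L0 miss [D]
  1 | W B0 → L0 hit [D]
  2 | W B5 → L2 miss [D]
  3 | R B5 → L2 hit [D]
  4 | R B2 → L2 miss wb→B5 [-]
  5 | W B2 → L2 hit [D]
  6 | R B4 → L1 miss [-]
  7 | R B4 → L1 hit [-]
  8 | R B4 → L1 hit [-]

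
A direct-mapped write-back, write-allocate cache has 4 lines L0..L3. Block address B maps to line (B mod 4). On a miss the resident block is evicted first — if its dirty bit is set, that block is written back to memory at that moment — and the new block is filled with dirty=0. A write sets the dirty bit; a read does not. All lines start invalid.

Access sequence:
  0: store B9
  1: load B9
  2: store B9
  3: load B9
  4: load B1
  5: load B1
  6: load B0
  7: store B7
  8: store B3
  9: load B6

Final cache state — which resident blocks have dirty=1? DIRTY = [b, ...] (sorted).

DIRTY = [3]

0: W B9 -> L1 miss  d=D]
1: R B9 -> L1 hit  d=D]
2: W B9 -> L1 hit  d=D]
3: R B9 -> L1 hit  d=D]
4: R B1 -> L1 miss wb->B9  d=-]
5: R B1 -> L1 hit  d=-]
6: R B0 -> L0 miss  d=-]
7: W B7 -> L3 miss  d=D]
8: W B3 -> L3 miss wb->B7  d=D]
9: R B6 -> L2 miss  d=-]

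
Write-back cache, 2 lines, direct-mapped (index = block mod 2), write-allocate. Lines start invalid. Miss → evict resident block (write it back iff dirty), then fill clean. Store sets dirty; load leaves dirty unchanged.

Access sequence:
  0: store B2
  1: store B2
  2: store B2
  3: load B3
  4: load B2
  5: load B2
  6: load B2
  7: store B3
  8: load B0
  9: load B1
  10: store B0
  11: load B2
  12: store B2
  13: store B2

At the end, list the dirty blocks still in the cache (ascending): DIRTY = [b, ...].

0: W B2 → L0 miss [D]
1: W B2 → L0 hit [D]
2: W B2 → L0 hit [D]
3: R B3 → L1 miss [-]
4: R B2 → L0 hit [D]
5: R B2 → L0 hit [D]
6: R B2 → L0 hit [D]
7: W B3 → L1 hit [D]
8: R B0 → L0 miss wb→B2 [-]
9: R B1 → L1 miss wb→B3 [-]
10: W B0 → L0 hit [D]
11: R B2 → L0 miss wb→B0 [-]
12: W B2 → L0 hit [D]
13: W B2 → L0 hit [D]

DIRTY = [2]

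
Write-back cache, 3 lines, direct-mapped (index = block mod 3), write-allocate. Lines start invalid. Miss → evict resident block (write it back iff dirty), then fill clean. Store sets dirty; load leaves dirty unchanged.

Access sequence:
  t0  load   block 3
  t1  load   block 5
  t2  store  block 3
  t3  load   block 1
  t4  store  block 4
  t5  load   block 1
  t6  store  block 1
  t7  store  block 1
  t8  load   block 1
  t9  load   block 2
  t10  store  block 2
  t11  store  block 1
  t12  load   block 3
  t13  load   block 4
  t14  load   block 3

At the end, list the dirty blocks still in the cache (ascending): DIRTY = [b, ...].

DIRTY = [2, 3]

0: R B3 → L0 miss [-]
1: R B5 → L2 miss [-]
2: W B3 → L0 hit [D]
3: R B1 → L1 miss [-]
4: W B4 → L1 miss [D]
5: R B1 → L1 miss wb→B4 [-]
6: W B1 → L1 hit [D]
7: W B1 → L1 hit [D]
8: R B1 → L1 hit [D]
9: R B2 → L2 miss [-]
10: W B2 → L2 hit [D]
11: W B1 → L1 hit [D]
12: R B3 → L0 hit [D]
13: R B4 → L1 miss wb→B1 [-]
14: R B3 → L0 hit [D]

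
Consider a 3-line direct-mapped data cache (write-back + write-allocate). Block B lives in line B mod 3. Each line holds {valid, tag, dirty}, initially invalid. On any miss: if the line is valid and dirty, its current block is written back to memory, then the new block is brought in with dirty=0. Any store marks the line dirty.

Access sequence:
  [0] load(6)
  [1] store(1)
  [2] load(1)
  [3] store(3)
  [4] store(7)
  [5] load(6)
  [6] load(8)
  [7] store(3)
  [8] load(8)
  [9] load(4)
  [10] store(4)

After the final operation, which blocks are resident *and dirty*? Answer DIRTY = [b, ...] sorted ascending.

DIRTY = [3, 4]

  0 | R B6 → L0 miss [-]
  1 | W B1 → L1 miss [D]
  2 | R B1 → L1 hit [D]
  3 | W B3 → L0 miss [D]
  4 | W B7 → L1 miss wb→B1 [D]
  5 | R B6 → L0 miss wb→B3 [-]
  6 | R B8 → L2 miss [-]
  7 | W B3 → L0 miss [D]
  8 | R B8 → L2 hit [-]
  9 | R B4 → L1 miss wb→B7 [-]
  10 | W B4 → L1 hit [D]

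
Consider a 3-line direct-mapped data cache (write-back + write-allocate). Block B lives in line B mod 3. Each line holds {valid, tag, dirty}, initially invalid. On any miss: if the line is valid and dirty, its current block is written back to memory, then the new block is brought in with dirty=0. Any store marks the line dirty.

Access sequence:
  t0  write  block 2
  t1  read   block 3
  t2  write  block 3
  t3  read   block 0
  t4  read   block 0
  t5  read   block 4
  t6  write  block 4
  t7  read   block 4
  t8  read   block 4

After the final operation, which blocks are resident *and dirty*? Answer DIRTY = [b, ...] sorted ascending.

DIRTY = [2, 4]

0: W B2 -> L2 miss  d=D]
1: R B3 -> L0 miss  d=-]
2: W B3 -> L0 hit  d=D]
3: R B0 -> L0 miss wb->B3  d=-]
4: R B0 -> L0 hit  d=-]
5: R B4 -> L1 miss  d=-]
6: W B4 -> L1 hit  d=D]
7: R B4 -> L1 hit  d=D]
8: R B4 -> L1 hit  d=D]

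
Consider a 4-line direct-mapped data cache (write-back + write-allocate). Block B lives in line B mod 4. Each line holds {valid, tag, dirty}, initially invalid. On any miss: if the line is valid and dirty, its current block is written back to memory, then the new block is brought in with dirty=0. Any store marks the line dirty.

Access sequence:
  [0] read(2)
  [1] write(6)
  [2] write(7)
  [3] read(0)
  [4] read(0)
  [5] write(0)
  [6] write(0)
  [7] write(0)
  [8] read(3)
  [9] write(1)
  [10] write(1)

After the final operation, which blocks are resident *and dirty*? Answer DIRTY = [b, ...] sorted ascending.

0: R B2 -> L2 miss  d=-]
1: W B6 -> L2 miss  d=D]
2: W B7 -> L3 miss  d=D]
3: R B0 -> L0 miss  d=-]
4: R B0 -> L0 hit  d=-]
5: W B0 -> L0 hit  d=D]
6: W B0 -> L0 hit  d=D]
7: W B0 -> L0 hit  d=D]
8: R B3 -> L3 miss wb->B7  d=-]
9: W B1 -> L1 miss  d=D]
10: W B1 -> L1 hit  d=D]

DIRTY = [0, 1, 6]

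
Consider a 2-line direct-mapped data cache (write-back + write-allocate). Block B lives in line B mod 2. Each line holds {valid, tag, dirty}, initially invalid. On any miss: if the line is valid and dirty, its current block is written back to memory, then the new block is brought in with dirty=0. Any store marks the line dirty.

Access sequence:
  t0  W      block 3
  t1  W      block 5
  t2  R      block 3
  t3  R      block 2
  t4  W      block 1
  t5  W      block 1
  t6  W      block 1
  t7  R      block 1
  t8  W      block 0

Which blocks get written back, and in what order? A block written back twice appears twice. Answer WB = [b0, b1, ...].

0: W B3 → L1 miss [D]
1: W B5 → L1 miss wb→B3 [D]
2: R B3 → L1 miss wb→B5 [-]
3: R B2 → L0 miss [-]
4: W B1 → L1 miss [D]
5: W B1 → L1 hit [D]
6: W B1 → L1 hit [D]
7: R B1 → L1 hit [D]
8: W B0 → L0 miss [D]

WB = [3, 5]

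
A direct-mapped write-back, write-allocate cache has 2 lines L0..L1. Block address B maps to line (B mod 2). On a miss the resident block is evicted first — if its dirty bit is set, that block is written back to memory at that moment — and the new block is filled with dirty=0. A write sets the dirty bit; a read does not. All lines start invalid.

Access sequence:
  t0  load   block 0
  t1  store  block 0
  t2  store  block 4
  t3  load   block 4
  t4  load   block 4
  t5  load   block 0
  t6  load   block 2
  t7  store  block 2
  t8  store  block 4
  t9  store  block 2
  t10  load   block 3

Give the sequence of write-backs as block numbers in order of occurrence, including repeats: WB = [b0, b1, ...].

  0 | R B0 → L0 miss [-]
  1 | W B0 → L0 hit [D]
  2 | W B4 → L0 miss wb→B0 [D]
  3 | R B4 → L0 hit [D]
  4 | R B4 → L0 hit [D]
  5 | R B0 → L0 miss wb→B4 [-]
  6 | R B2 → L0 miss [-]
  7 | W B2 → L0 hit [D]
  8 | W B4 → L0 miss wb→B2 [D]
  9 | W B2 → L0 miss wb→B4 [D]
  10 | R B3 → L1 miss [-]

WB = [0, 4, 2, 4]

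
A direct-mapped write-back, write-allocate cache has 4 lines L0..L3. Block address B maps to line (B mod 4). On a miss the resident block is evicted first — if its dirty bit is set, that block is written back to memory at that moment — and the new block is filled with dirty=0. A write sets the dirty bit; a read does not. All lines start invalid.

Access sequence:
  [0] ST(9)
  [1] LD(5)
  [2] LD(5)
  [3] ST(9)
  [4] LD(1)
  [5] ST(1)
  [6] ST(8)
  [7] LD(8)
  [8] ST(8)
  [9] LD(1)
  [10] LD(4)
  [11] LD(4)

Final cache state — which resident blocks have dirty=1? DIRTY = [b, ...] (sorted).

DIRTY = [1]

  0 | W B9 → L1 miss [D]
  1 | R B5 → L1 miss wb→B9 [-]
  2 | R B5 → L1 hit [-]
  3 | W B9 → L1 miss [D]
  4 | R B1 → L1 miss wb→B9 [-]
  5 | W B1 → L1 hit [D]
  6 | W B8 → L0 miss [D]
  7 | R B8 → L0 hit [D]
  8 | W B8 → L0 hit [D]
  9 | R B1 → L1 hit [D]
  10 | R B4 → L0 miss wb→B8 [-]
  11 | R B4 → L0 hit [-]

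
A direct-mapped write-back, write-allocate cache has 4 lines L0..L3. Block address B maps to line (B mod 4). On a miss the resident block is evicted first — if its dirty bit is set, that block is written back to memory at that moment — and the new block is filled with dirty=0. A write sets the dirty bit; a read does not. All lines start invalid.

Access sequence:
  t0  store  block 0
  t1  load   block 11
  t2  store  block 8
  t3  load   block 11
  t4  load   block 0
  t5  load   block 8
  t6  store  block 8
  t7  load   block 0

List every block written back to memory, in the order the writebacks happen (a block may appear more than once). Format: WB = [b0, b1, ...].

0: W B0 → L0 miss [D]
1: R B11 → L3 miss [-]
2: W B8 → L0 miss wb→B0 [D]
3: R B11 → L3 hit [-]
4: R B0 → L0 miss wb→B8 [-]
5: R B8 → L0 miss [-]
6: W B8 → L0 hit [D]
7: R B0 → L0 miss wb→B8 [-]

WB = [0, 8, 8]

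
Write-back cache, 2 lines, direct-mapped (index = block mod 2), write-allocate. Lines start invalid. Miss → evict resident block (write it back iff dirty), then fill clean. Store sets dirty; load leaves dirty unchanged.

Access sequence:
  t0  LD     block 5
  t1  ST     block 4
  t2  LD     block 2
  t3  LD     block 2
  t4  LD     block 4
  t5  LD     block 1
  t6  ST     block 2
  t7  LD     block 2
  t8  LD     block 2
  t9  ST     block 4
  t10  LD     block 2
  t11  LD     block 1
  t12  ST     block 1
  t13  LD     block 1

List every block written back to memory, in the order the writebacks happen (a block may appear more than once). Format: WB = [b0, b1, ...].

0: R B5 → L1 miss [-]
1: W B4 → L0 miss [D]
2: R B2 → L0 miss wb→B4 [-]
3: R B2 → L0 hit [-]
4: R B4 → L0 miss [-]
5: R B1 → L1 miss [-]
6: W B2 → L0 miss [D]
7: R B2 → L0 hit [D]
8: R B2 → L0 hit [D]
9: W B4 → L0 miss wb→B2 [D]
10: R B2 → L0 miss wb→B4 [-]
11: R B1 → L1 hit [-]
12: W B1 → L1 hit [D]
13: R B1 → L1 hit [D]

WB = [4, 2, 4]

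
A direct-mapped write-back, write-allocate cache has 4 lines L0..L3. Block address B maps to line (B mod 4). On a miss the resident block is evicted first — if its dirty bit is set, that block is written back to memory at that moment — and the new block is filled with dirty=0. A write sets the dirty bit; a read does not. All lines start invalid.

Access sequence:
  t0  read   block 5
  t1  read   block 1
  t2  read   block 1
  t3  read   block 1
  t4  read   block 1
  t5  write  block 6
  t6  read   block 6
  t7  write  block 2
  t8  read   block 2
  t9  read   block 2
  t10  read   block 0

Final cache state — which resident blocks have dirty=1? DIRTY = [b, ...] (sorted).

DIRTY = [2]

0: R B5 -> L1 miss  d=-]
1: R B1 -> L1 miss  d=-]
2: R B1 -> L1 hit  d=-]
3: R B1 -> L1 hit  d=-]
4: R B1 -> L1 hit  d=-]
5: W B6 -> L2 miss  d=D]
6: R B6 -> L2 hit  d=D]
7: W B2 -> L2 miss wb->B6  d=D]
8: R B2 -> L2 hit  d=D]
9: R B2 -> L2 hit  d=D]
10: R B0 -> L0 miss  d=-]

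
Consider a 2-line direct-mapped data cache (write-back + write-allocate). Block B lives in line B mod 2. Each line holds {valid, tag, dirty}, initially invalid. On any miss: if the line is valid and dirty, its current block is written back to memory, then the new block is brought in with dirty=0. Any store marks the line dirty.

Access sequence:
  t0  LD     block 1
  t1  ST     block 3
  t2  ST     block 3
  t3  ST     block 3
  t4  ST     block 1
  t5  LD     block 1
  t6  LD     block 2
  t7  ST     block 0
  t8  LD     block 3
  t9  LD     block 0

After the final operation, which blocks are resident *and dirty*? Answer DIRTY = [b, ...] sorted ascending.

0: R B1 -> L1 miss  d=-]
1: W B3 -> L1 miss  d=D]
2: W B3 -> L1 hit  d=D]
3: W B3 -> L1 hit  d=D]
4: W B1 -> L1 miss wb->B3  d=D]
5: R B1 -> L1 hit  d=D]
6: R B2 -> L0 miss  d=-]
7: W B0 -> L0 miss  d=D]
8: R B3 -> L1 miss wb->B1  d=-]
9: R B0 -> L0 hit  d=D]

DIRTY = [0]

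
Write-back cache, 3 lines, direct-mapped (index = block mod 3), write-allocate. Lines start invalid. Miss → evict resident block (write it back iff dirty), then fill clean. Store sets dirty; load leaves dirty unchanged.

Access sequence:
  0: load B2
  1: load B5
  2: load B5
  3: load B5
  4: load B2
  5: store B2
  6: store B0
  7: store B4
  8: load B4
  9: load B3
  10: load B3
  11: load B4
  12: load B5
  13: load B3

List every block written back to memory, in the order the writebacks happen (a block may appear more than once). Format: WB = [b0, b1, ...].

WB = [0, 2]

0: R B2 → L2 miss [-]
1: R B5 → L2 miss [-]
2: R B5 → L2 hit [-]
3: R B5 → L2 hit [-]
4: R B2 → L2 miss [-]
5: W B2 → L2 hit [D]
6: W B0 → L0 miss [D]
7: W B4 → L1 miss [D]
8: R B4 → L1 hit [D]
9: R B3 → L0 miss wb→B0 [-]
10: R B3 → L0 hit [-]
11: R B4 → L1 hit [D]
12: R B5 → L2 miss wb→B2 [-]
13: R B3 → L0 hit [-]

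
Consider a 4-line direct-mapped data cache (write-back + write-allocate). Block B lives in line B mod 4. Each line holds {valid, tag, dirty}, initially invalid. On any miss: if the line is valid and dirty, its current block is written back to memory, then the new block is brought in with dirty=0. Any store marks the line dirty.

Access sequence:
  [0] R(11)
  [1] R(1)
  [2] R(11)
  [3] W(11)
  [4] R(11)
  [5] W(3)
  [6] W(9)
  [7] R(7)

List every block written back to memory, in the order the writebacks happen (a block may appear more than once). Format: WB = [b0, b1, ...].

0: R B11 → L3 miss [-]
1: R B1 → L1 miss [-]
2: R B11 → L3 hit [-]
3: W B11 → L3 hit [D]
4: R B11 → L3 hit [D]
5: W B3 → L3 miss wb→B11 [D]
6: W B9 → L1 miss [D]
7: R B7 → L3 miss wb→B3 [-]

WB = [11, 3]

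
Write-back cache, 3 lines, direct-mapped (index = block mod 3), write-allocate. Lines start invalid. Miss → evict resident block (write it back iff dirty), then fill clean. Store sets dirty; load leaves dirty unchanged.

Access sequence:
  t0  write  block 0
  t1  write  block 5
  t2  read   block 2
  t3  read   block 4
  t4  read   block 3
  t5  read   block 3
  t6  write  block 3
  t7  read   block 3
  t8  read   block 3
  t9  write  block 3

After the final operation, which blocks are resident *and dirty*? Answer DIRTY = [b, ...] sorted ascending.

DIRTY = [3]

0: W B0 → L0 miss [D]
1: W B5 → L2 miss [D]
2: R B2 → L2 miss wb→B5 [-]
3: R B4 → L1 miss [-]
4: R B3 → L0 miss wb→B0 [-]
5: R B3 → L0 hit [-]
6: W B3 → L0 hit [D]
7: R B3 → L0 hit [D]
8: R B3 → L0 hit [D]
9: W B3 → L0 hit [D]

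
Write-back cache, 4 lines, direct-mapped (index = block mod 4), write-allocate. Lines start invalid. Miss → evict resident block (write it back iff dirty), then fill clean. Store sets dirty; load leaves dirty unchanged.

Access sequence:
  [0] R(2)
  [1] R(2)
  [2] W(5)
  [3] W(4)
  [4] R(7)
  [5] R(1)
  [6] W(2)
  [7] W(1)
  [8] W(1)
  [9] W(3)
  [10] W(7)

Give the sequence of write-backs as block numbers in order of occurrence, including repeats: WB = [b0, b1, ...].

0: R B2 -> L2 miss  d=-]
1: R B2 -> L2 hit  d=-]
2: W B5 -> L1 miss  d=D]
3: W B4 -> L0 miss  d=D]
4: R B7 -> L3 miss  d=-]
5: R B1 -> L1 miss wb->B5  d=-]
6: W B2 -> L2 hit  d=D]
7: W B1 -> L1 hit  d=D]
8: W B1 -> L1 hit  d=D]
9: W B3 -> L3 miss  d=D]
10: W B7 -> L3 miss wb->B3  d=D]

WB = [5, 3]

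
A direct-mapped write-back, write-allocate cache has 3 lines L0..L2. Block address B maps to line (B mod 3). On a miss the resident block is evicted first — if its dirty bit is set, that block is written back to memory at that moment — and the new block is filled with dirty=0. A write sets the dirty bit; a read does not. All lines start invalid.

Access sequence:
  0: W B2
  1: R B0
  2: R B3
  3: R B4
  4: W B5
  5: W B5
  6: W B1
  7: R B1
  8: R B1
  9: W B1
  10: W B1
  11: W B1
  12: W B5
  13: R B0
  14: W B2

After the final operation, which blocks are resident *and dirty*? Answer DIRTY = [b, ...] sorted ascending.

  0 | W B2 → L2 miss [D]
  1 | R B0 → L0 miss [-]
  2 | R B3 → L0 miss [-]
  3 | R B4 → L1 miss [-]
  4 | W B5 → L2 miss wb→B2 [D]
  5 | W B5 → L2 hit [D]
  6 | W B1 → L1 miss [D]
  7 | R B1 → L1 hit [D]
  8 | R B1 → L1 hit [D]
  9 | W B1 → L1 hit [D]
  10 | W B1 → L1 hit [D]
  11 | W B1 → L1 hit [D]
  12 | W B5 → L2 hit [D]
  13 | R B0 → L0 miss [-]
  14 | W B2 → L2 miss wb→B5 [D]

DIRTY = [1, 2]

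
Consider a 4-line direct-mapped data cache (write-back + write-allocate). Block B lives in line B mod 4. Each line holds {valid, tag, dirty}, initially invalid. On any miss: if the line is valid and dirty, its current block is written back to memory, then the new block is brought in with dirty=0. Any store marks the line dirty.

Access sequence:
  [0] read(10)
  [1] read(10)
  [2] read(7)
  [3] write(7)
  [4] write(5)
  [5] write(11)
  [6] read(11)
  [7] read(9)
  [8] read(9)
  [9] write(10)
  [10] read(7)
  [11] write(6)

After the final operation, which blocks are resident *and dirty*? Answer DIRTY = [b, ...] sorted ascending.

DIRTY = [6]

0: R B10 → L2 miss [-]
1: R B10 → L2 hit [-]
2: R B7 → L3 miss [-]
3: W B7 → L3 hit [D]
4: W B5 → L1 miss [D]
5: W B11 → L3 miss wb→B7 [D]
6: R B11 → L3 hit [D]
7: R B9 → L1 miss wb→B5 [-]
8: R B9 → L1 hit [-]
9: W B10 → L2 hit [D]
10: R B7 → L3 miss wb→B11 [-]
11: W B6 → L2 miss wb→B10 [D]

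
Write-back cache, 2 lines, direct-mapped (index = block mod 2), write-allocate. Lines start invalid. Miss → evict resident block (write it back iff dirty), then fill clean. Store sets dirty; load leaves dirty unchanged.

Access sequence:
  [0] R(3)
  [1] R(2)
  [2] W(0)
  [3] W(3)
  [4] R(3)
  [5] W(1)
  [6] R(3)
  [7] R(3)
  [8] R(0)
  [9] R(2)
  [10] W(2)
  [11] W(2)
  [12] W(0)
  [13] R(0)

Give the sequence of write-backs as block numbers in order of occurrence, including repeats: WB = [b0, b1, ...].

0: R B3 -> L1 miss  d=-]
1: R B2 -> L0 miss  d=-]
2: W B0 -> L0 miss  d=D]
3: W B3 -> L1 hit  d=D]
4: R B3 -> L1 hit  d=D]
5: W B1 -> L1 miss wb->B3  d=D]
6: R B3 -> L1 miss wb->B1  d=-]
7: R B3 -> L1 hit  d=-]
8: R B0 -> L0 hit  d=D]
9: R B2 -> L0 miss wb->B0  d=-]
10: W B2 -> L0 hit  d=D]
11: W B2 -> L0 hit  d=D]
12: W B0 -> L0 miss wb->B2  d=D]
13: R B0 -> L0 hit  d=D]

WB = [3, 1, 0, 2]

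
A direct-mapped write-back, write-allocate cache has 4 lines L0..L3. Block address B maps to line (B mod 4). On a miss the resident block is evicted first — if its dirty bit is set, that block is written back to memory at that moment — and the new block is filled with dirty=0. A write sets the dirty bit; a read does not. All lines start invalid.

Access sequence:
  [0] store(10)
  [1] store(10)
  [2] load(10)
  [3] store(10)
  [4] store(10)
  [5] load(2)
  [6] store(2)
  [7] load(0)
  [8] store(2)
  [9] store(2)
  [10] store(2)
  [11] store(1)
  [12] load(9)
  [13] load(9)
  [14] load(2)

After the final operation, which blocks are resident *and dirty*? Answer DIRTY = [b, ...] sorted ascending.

0: W B10 -> L2 miss  d=D]
1: W B10 -> L2 hit  d=D]
2: R B10 -> L2 hit  d=D]
3: W B10 -> L2 hit  d=D]
4: W B10 -> L2 hit  d=D]
5: R B2 -> L2 miss wb->B10  d=-]
6: W B2 -> L2 hit  d=D]
7: R B0 -> L0 miss  d=-]
8: W B2 -> L2 hit  d=D]
9: W B2 -> L2 hit  d=D]
10: W B2 -> L2 hit  d=D]
11: W B1 -> L1 miss  d=D]
12: R B9 -> L1 miss wb->B1  d=-]
13: R B9 -> L1 hit  d=-]
14: R B2 -> L2 hit  d=D]

DIRTY = [2]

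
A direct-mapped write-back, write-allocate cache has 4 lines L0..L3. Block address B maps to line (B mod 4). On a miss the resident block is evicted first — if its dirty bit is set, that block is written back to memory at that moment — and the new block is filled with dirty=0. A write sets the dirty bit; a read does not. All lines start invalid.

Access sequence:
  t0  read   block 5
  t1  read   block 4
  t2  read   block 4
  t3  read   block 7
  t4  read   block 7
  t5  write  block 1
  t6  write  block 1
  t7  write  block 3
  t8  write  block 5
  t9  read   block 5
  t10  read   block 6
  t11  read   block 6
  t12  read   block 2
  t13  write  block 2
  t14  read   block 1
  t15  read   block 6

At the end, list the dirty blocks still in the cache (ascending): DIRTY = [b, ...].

0: R B5 → L1 miss [-]
1: R B4 → L0 miss [-]
2: R B4 → L0 hit [-]
3: R B7 → L3 miss [-]
4: R B7 → L3 hit [-]
5: W B1 → L1 miss [D]
6: W B1 → L1 hit [D]
7: W B3 → L3 miss [D]
8: W B5 → L1 miss wb→B1 [D]
9: R B5 → L1 hit [D]
10: R B6 → L2 miss [-]
11: R B6 → L2 hit [-]
12: R B2 → L2 miss [-]
13: W B2 → L2 hit [D]
14: R B1 → L1 miss wb→B5 [-]
15: R B6 → L2 miss wb→B2 [-]

DIRTY = [3]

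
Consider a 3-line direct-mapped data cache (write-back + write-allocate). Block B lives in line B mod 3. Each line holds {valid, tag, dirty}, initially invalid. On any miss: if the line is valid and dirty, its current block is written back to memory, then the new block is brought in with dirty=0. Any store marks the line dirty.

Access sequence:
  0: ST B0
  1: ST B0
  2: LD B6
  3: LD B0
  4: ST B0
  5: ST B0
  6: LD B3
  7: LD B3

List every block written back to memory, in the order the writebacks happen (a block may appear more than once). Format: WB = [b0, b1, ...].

WB = [0, 0]

0: W B0 → L0 miss [D]
1: W B0 → L0 hit [D]
2: R B6 → L0 miss wb→B0 [-]
3: R B0 → L0 miss [-]
4: W B0 → L0 hit [D]
5: W B0 → L0 hit [D]
6: R B3 → L0 miss wb→B0 [-]
7: R B3 → L0 hit [-]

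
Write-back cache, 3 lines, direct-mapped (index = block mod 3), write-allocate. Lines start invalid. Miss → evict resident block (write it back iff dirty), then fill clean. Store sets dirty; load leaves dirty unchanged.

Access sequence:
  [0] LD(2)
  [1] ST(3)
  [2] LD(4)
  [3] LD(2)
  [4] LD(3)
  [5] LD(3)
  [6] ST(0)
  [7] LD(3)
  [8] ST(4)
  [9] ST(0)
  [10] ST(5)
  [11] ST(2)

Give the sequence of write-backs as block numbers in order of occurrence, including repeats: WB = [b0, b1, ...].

0: R B2 -> L2 miss  d=-]
1: W B3 -> L0 miss  d=D]
2: R B4 -> L1 miss  d=-]
3: R B2 -> L2 hit  d=-]
4: R B3 -> L0 hit  d=D]
5: R B3 -> L0 hit  d=D]
6: W B0 -> L0 miss wb->B3  d=D]
7: R B3 -> L0 miss wb->B0  d=-]
8: W B4 -> L1 hit  d=D]
9: W B0 -> L0 miss  d=D]
10: W B5 -> L2 miss  d=D]
11: W B2 -> L2 miss wb->B5  d=D]

WB = [3, 0, 5]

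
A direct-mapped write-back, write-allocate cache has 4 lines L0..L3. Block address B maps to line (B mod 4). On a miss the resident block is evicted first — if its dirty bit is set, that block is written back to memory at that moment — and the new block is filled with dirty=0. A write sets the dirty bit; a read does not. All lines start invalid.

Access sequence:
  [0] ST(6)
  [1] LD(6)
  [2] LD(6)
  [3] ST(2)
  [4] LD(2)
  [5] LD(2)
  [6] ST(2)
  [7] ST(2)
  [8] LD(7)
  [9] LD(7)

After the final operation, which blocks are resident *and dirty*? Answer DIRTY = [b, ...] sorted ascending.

0: W B6 -> L2 miss  d=D]
1: R B6 -> L2 hit  d=D]
2: R B6 -> L2 hit  d=D]
3: W B2 -> L2 miss wb->B6  d=D]
4: R B2 -> L2 hit  d=D]
5: R B2 -> L2 hit  d=D]
6: W B2 -> L2 hit  d=D]
7: W B2 -> L2 hit  d=D]
8: R B7 -> L3 miss  d=-]
9: R B7 -> L3 hit  d=-]

DIRTY = [2]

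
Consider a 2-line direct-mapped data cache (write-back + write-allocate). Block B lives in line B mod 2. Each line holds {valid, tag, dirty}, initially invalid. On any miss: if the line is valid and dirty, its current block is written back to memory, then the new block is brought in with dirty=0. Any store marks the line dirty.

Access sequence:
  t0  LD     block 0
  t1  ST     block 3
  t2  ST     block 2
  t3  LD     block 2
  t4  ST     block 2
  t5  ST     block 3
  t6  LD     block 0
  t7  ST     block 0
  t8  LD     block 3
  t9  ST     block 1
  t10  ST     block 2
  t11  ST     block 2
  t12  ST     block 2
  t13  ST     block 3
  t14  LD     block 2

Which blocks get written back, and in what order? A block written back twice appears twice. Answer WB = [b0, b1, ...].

  0 | R B0 → L0 miss [-]
  1 | W B3 → L1 miss [D]
  2 | W B2 → L0 miss [D]
  3 | R B2 → L0 hit [D]
  4 | W B2 → L0 hit [D]
  5 | W B3 → L1 hit [D]
  6 | R B0 → L0 miss wb→B2 [-]
  7 | W B0 → L0 hit [D]
  8 | R B3 → L1 hit [D]
  9 | W B1 → L1 miss wb→B3 [D]
  10 | W B2 → L0 miss wb→B0 [D]
  11 | W B2 → L0 hit [D]
  12 | W B2 → L0 hit [D]
  13 | W B3 → L1 miss wb→B1 [D]
  14 | R B2 → L0 hit [D]

WB = [2, 3, 0, 1]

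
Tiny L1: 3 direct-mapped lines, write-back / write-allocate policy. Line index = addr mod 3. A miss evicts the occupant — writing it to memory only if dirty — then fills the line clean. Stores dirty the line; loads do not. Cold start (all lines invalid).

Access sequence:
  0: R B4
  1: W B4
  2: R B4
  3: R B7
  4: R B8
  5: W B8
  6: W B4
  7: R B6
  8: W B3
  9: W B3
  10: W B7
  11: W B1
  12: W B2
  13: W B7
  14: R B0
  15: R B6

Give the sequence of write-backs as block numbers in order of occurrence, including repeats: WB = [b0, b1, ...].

0: R B4 → L1 miss [-]
1: W B4 → L1 hit [D]
2: R B4 → L1 hit [D]
3: R B7 → L1 miss wb→B4 [-]
4: R B8 → L2 miss [-]
5: W B8 → L2 hit [D]
6: W B4 → L1 miss [D]
7: R B6 → L0 miss [-]
8: W B3 → L0 miss [D]
9: W B3 → L0 hit [D]
10: W B7 → L1 miss wb→B4 [D]
11: W B1 → L1 miss wb→B7 [D]
12: W B2 → L2 miss wb→B8 [D]
13: W B7 → L1 miss wb→B1 [D]
14: R B0 → L0 miss wb→B3 [-]
15: R B6 → L0 miss [-]

WB = [4, 4, 7, 8, 1, 3]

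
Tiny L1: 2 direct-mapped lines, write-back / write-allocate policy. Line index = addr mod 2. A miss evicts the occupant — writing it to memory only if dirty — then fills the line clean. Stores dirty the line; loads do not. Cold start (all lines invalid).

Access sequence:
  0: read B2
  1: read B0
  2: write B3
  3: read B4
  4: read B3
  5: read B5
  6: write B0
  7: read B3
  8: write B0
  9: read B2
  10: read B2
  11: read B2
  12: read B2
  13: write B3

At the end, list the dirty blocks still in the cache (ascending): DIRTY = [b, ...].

DIRTY = [3]

0: R B2 → L0 miss [-]
1: R B0 → L0 miss [-]
2: W B3 → L1 miss [D]
3: R B4 → L0 miss [-]
4: R B3 → L1 hit [D]
5: R B5 → L1 miss wb→B3 [-]
6: W B0 → L0 miss [D]
7: R B3 → L1 miss [-]
8: W B0 → L0 hit [D]
9: R B2 → L0 miss wb→B0 [-]
10: R B2 → L0 hit [-]
11: R B2 → L0 hit [-]
12: R B2 → L0 hit [-]
13: W B3 → L1 hit [D]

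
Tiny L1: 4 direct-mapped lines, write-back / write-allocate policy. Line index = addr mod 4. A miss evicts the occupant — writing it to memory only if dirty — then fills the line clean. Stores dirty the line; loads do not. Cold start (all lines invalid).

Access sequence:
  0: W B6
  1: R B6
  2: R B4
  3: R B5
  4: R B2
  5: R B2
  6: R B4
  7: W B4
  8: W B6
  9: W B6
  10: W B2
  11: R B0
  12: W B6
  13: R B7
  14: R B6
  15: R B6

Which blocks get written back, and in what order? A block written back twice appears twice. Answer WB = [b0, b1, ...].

WB = [6, 6, 4, 2]

0: W B6 → L2 miss [D]
1: R B6 → L2 hit [D]
2: R B4 → L0 miss [-]
3: R B5 → L1 miss [-]
4: R B2 → L2 miss wb→B6 [-]
5: R B2 → L2 hit [-]
6: R B4 → L0 hit [-]
7: W B4 → L0 hit [D]
8: W B6 → L2 miss [D]
9: W B6 → L2 hit [D]
10: W B2 → L2 miss wb→B6 [D]
11: R B0 → L0 miss wb→B4 [-]
12: W B6 → L2 miss wb→B2 [D]
13: R B7 → L3 miss [-]
14: R B6 → L2 hit [D]
15: R B6 → L2 hit [D]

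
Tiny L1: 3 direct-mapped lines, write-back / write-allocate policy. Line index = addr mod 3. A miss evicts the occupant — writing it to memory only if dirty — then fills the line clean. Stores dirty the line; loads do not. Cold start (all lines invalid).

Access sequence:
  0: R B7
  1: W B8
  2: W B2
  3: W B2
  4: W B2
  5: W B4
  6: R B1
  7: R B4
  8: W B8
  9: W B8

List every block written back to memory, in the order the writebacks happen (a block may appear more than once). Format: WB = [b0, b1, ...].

  0 | R B7 → L1 miss [-]
  1 | W B8 → L2 miss [D]
  2 | W B2 → L2 miss wb→B8 [D]
  3 | W B2 → L2 hit [D]
  4 | W B2 → L2 hit [D]
  5 | W B4 → L1 miss [D]
  6 | R B1 → L1 miss wb→B4 [-]
  7 | R B4 → L1 miss [-]
  8 | W B8 → L2 miss wb→B2 [D]
  9 | W B8 → L2 hit [D]

WB = [8, 4, 2]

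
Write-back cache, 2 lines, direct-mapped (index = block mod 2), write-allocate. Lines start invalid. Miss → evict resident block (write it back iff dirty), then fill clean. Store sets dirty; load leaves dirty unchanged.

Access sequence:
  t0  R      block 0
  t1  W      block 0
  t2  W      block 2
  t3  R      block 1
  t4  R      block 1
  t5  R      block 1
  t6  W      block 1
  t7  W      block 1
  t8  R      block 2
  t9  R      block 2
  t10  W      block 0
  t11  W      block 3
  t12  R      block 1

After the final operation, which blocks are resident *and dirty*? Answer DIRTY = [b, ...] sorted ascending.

DIRTY = [0]

0: R B0 -> L0 miss  d=-]
1: W B0 -> L0 hit  d=D]
2: W B2 -> L0 miss wb->B0  d=D]
3: R B1 -> L1 miss  d=-]
4: R B1 -> L1 hit  d=-]
5: R B1 -> L1 hit  d=-]
6: W B1 -> L1 hit  d=D]
7: W B1 -> L1 hit  d=D]
8: R B2 -> L0 hit  d=D]
9: R B2 -> L0 hit  d=D]
10: W B0 -> L0 miss wb->B2  d=D]
11: W B3 -> L1 miss wb->B1  d=D]
12: R B1 -> L1 miss wb->B3  d=-]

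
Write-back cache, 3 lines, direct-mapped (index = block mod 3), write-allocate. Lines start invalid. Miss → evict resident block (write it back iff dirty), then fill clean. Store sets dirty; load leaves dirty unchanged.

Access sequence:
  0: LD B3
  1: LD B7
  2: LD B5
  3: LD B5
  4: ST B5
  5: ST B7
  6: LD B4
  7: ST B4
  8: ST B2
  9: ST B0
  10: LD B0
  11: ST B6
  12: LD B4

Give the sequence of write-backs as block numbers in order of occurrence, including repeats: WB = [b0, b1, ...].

WB = [7, 5, 0]

  0 | R B3 → L0 miss [-]
  1 | R B7 → L1 miss [-]
  2 | R B5 → L2 miss [-]
  3 | R B5 → L2 hit [-]
  4 | W B5 → L2 hit [D]
  5 | W B7 → L1 hit [D]
  6 | R B4 → L1 miss wb→B7 [-]
  7 | W B4 → L1 hit [D]
  8 | W B2 → L2 miss wb→B5 [D]
  9 | W B0 → L0 miss [D]
  10 | R B0 → L0 hit [D]
  11 | W B6 → L0 miss wb→B0 [D]
  12 | R B4 → L1 hit [D]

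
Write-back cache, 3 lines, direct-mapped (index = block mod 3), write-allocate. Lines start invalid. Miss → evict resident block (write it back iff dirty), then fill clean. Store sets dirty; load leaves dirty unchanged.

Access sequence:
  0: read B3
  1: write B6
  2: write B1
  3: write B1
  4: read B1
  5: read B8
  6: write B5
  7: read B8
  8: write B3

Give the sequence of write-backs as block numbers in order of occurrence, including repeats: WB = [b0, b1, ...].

WB = [5, 6]

  0 | R B3 → L0 miss [-]
  1 | W B6 → L0 miss [D]
  2 | W B1 → L1 miss [D]
  3 | W B1 → L1 hit [D]
  4 | R B1 → L1 hit [D]
  5 | R B8 → L2 miss [-]
  6 | W B5 → L2 miss [D]
  7 | R B8 → L2 miss wb→B5 [-]
  8 | W B3 → L0 miss wb→B6 [D]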